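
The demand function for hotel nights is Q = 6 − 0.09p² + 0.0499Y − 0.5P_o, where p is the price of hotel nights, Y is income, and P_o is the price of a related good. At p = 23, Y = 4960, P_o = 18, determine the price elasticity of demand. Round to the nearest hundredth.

At the given point, Q = 6 − 0.09(23)² + 0.0499(4960) − 0.5(18) = 6 − 47.61 + 247.504 − 9 = 196.894.
∂Q/∂p = −2·0.09·p = -4.14, so E_p = -4.14·(23/196.894) ≈ -0.48.
|E_p| < 1: demand is inelastic.

-0.48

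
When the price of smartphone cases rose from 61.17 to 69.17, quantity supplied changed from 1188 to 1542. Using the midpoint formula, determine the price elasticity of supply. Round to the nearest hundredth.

2.11

%ΔQ = (1542 − 1188)/[(1188 + 1542)/2] = 354/1365 ≈ 0.2593.
%Δp = (69.17 − 61.17)/[(61.17 + 69.17)/2] = 8/65.17 ≈ 0.1228.
Arc elasticity E = %ΔQ/%Δp ≈ 0.2593/0.1228 ≈ 2.11.
|E| > 1: supply is elastic over this range.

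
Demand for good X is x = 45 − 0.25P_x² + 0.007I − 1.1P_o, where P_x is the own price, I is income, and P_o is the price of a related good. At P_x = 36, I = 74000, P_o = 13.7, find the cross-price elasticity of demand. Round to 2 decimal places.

-0.07

Evaluating quantity at (P_x, I, P_o) gives x = 45 − 0.25(36)² + 0.007(74000) − 1.1(13.7) = 45 − 324 + 518 − 15.07 = 223.93.
∂x/∂P_o = −1.1, so E_xy = -1.1·(13.7/223.93) ≈ -0.07.
E_xy < 0: the goods are complements.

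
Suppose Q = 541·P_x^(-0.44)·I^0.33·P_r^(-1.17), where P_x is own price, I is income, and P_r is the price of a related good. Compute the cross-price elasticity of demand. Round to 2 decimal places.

-1.17

For a Cobb–Douglas (constant-elasticity) form Q = A·P_r^α·…, the elasticity with respect to P_r equals the exponent α at every point.
Here the exponent on P_r is -1.17, so the cross-price elasticity of demand is -1.17.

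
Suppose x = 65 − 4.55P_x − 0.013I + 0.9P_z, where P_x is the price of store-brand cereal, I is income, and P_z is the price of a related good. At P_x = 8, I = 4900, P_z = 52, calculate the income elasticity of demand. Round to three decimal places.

-5.444

Evaluating quantity at (P_x, I, P_z) gives x = 65 − 4.55(8) − 0.013(4900) + 0.9(52) = 65 − 36.4 − 63.7 + 46.8 = 11.7.
∂x/∂I = −0.013, so E_I = -0.013·(4900/11.7) ≈ -5.444.
E_I < 0: inferior good.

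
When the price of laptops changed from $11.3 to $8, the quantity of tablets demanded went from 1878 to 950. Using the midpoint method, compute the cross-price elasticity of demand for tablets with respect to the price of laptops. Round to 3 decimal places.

%ΔQ_x = (950 − 1878)/[(1878+950)/2] = -928/1414 ≈ -0.6563.
%ΔP_y = (8 − 11.3)/[(11.3+8)/2] ≈ -0.3420.
E_xy = -0.6563/-0.3420 ≈ 1.919.
E_xy > 0, so tablets and laptops are substitutes.

1.919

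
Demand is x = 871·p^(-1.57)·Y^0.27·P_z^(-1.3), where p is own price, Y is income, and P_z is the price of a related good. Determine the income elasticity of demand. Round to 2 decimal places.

0.27

For a Cobb–Douglas (constant-elasticity) form x = A·Y^α·…, the elasticity with respect to Y equals the exponent α at every point.
Here the exponent on Y is 0.27, so the income elasticity of demand is 0.27.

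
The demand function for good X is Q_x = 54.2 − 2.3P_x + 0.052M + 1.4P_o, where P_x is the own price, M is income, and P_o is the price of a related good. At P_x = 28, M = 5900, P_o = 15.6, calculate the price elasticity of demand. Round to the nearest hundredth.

Q_x = 54.2 − 2.3(28) + 0.052(5900) + 1.4(15.6) = 54.2 − 64.4 + 306.8 + 21.84 = 318.44.
∂Q_x/∂P_x = −2.3, so E_p = (−2.3)·(28/318.44) ≈ -0.20.
|E_p| < 1: demand is inelastic.

-0.20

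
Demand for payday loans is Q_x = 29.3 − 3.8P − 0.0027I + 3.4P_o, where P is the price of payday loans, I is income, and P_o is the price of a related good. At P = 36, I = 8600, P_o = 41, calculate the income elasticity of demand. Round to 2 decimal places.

First evaluate Q_x: 29.3 − 3.8(36) − 0.0027(8600) + 3.4(41) = 29.3 − 136.8 − 23.22 + 139.4 = 8.68.
∂Q_x/∂I = −0.0027, so E_I = -0.0027·(8600/8.68) ≈ -2.68.
E_I < 0: inferior good.

-2.68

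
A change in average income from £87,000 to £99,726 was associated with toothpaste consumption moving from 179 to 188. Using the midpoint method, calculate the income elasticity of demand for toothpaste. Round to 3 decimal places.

%ΔQ = (188 − 179)/[(179+188)/2] = 9/183.5 ≈ 0.0490.
%ΔY = (99,726 − 87,000)/[(87,000+99,726)/2] = 12726/93363 ≈ 0.1363.
E_I = %ΔQ/%ΔY ≈ 0.360.
E_I ∈ (0,1): normal good (necessity).

0.360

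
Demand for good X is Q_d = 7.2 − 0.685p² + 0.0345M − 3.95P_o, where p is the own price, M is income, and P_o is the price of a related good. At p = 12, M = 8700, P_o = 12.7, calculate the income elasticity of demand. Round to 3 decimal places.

Evaluating quantity at (p, M, P_o) gives Q_d = 7.2 − 0.685(12)² + 0.0345(8700) − 3.95(12.7) = 7.2 − 98.64 + 300.15 − 50.165 = 158.545.
∂Q_d/∂M = +0.0345, so E_I = 0.0345·(8700/158.545) ≈ 1.893.
E_I > 1: normal good (luxury).

1.893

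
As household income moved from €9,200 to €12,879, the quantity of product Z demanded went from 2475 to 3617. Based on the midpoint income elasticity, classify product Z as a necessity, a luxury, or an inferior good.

luxury

%ΔQ = (3617 − 2475)/[(2475+3617)/2] = 1142/3046 ≈ 0.3749.
%ΔM = (12,879 − 9,200)/[(9,200+12,879)/2] = 3679/11039.5 ≈ 0.3333.
E_I = %ΔQ/%ΔM ≈ 1.125.
E_I > 1: normal good (luxury).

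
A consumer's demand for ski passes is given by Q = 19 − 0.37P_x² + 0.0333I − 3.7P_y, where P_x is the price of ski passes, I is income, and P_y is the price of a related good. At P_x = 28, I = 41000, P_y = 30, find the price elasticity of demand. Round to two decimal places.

-0.59

Evaluating quantity at (P_x, I, P_y) gives Q = 19 − 0.37(28)² + 0.0333(41000) − 3.7(30) = 19 − 290.08 + 1365.3 − 111 = 983.22.
∂Q/∂P_x = −2·0.37·P_x = -20.72, so E_p = -20.72·(28/983.22) ≈ -0.59.
|E_p| < 1: demand is inelastic.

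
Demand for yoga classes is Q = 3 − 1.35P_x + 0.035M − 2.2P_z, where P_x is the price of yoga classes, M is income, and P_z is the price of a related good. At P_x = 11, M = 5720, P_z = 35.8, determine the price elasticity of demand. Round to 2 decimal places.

First evaluate Q: 3 − 1.35(11) + 0.035(5720) − 2.2(35.8) = 3 − 14.85 + 200.2 − 78.76 = 109.59.
∂Q/∂P_x = −1.35, so E_p = (−1.35)·(11/109.59) ≈ -0.14.
|E_p| < 1: demand is inelastic.

-0.14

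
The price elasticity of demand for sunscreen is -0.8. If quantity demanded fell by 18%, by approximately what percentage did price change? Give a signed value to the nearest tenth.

%ΔQ ≈ E × %ΔP ⇒ %ΔP = %ΔQ / E = (-18%)/(-0.8) = 22.5%.

22.5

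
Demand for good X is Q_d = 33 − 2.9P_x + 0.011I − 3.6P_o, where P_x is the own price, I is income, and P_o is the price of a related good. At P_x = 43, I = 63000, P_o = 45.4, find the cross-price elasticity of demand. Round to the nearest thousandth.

-0.373

Q_d = 33 − 2.9(43) + 0.011(63000) − 3.6(45.4) = 33 − 124.7 + 693 − 163.44 = 437.86.
∂Q_d/∂P_o = −3.6, so E_xy = -3.6·(45.4/437.86) ≈ -0.373.
E_xy < 0: the goods are complements.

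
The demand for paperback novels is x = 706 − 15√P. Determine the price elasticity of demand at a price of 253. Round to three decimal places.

-0.255

At P = 253, x = 467.4104.
dx/dP = −15/(2√P) = −15/(2·15.906).
Point elasticity E = (dx/dP)·(P/x) = -0.4715 × 253/467.4104 ≈ -0.255.
|E| < 1, so demand is inelastic at this price.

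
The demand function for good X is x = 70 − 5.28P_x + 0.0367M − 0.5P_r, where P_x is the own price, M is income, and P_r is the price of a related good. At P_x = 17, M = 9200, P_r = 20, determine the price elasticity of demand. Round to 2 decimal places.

-0.29

Evaluating quantity at (P_x, M, P_r) gives x = 70 − 5.28(17) + 0.0367(9200) − 0.5(20) = 70 − 89.76 + 337.64 − 10 = 307.88.
∂x/∂P_x = −5.28, so E_p = (−5.28)·(17/307.88) ≈ -0.29.
|E_p| < 1: demand is inelastic.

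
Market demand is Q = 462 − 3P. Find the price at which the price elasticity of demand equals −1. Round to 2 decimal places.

For linear demand Q = a − bP, E = −bP/(a − bP). |E| = 1 ⇒ bP = a − bP ⇒ P = a/(2b).
P = 462/(2·3) = 77.00.

77.00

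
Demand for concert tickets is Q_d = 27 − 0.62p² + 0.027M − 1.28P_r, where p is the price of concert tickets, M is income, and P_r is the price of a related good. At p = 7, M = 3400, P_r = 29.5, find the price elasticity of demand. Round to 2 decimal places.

Evaluating quantity at (p, M, P_r) gives Q_d = 27 − 0.62(7)² + 0.027(3400) − 1.28(29.5) = 27 − 30.38 + 91.8 − 37.76 = 50.66.
∂Q_d/∂p = −2·0.62·p = -8.68, so E_p = -8.68·(7/50.66) ≈ -1.20.
|E_p| > 1: demand is elastic.

-1.20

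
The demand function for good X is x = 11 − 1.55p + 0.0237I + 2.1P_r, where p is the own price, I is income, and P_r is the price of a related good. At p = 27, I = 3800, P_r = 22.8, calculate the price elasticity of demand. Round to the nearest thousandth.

-0.391

At the given point, x = 11 − 1.55(27) + 0.0237(3800) + 2.1(22.8) = 11 − 41.85 + 90.06 + 47.88 = 107.09.
∂x/∂p = −1.55, so E_p = (−1.55)·(27/107.09) ≈ -0.391.
|E_p| < 1: demand is inelastic.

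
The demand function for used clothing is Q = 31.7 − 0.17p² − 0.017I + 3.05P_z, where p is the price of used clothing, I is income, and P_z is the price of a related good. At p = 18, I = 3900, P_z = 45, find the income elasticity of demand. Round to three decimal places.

-1.394

Evaluating quantity at (p, I, P_z) gives Q = 31.7 − 0.17(18)² − 0.017(3900) + 3.05(45) = 31.7 − 55.08 − 66.3 + 137.25 = 47.57.
∂Q/∂I = −0.017, so E_I = -0.017·(3900/47.57) ≈ -1.394.
E_I < 0: inferior good.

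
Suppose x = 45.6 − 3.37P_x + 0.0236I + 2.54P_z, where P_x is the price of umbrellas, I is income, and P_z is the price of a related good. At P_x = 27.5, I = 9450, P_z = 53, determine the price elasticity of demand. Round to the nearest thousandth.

-0.298

First evaluate x: 45.6 − 3.37(27.5) + 0.0236(9450) + 2.54(53) = 45.6 − 92.675 + 223.02 + 134.62 = 310.565.
∂x/∂P_x = −3.37, so E_p = (−3.37)·(27.5/310.565) ≈ -0.298.
|E_p| < 1: demand is inelastic.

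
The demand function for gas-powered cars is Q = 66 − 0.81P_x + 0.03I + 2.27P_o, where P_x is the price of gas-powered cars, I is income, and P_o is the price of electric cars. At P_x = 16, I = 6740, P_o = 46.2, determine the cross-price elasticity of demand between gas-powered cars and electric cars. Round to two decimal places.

First evaluate Q: 66 − 0.81(16) + 0.03(6740) + 2.27(46.2) = 66 − 12.96 + 202.2 + 104.874 = 360.114.
∂Q/∂P_o = +2.27, so E_xy = 2.27·(46.2/360.114) ≈ 0.29.
E_xy > 0: the goods are substitutes.

0.29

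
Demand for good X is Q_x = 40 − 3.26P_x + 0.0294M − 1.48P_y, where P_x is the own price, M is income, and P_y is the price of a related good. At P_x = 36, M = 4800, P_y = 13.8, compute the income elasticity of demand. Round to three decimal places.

Q_x = 40 − 3.26(36) + 0.0294(4800) − 1.48(13.8) = 40 − 117.36 + 141.12 − 20.424 = 43.336.
∂Q_x/∂M = +0.0294, so E_I = 0.0294·(4800/43.336) ≈ 3.256.
E_I > 1: normal good (luxury).

3.256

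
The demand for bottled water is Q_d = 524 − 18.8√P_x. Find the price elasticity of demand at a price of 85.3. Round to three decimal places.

-0.248

At P_x = 85.3, Q_d = 350.367.
dQ_d/dP_x = −18.8/(2√P_x) = −18.8/(2·9.2358).
Point elasticity E = (dQ_d/dP_x)·(P_x/Q_d) = -1.0178 × 85.3/350.367 ≈ -0.248.
|E| < 1, so demand is inelastic at this price.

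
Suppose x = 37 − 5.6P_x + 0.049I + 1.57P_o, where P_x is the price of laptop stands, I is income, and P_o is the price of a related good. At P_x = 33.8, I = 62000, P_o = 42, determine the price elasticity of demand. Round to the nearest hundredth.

-0.06

x = 37 − 5.6(33.8) + 0.049(62000) + 1.57(42) = 37 − 189.28 + 3038 + 65.94 = 2951.66.
∂x/∂P_x = −5.6, so E_p = (−5.6)·(33.8/2951.66) ≈ -0.06.
|E_p| < 1: demand is inelastic.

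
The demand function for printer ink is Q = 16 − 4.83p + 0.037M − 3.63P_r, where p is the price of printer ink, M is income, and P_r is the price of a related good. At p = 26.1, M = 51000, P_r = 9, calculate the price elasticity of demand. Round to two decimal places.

-0.07

Substituting, Q = 16 − 4.83(26.1) + 0.037(51000) − 3.63(9) = 16 − 126.063 + 1887 − 32.67 = 1744.267.
∂Q/∂p = −4.83, so E_p = (−4.83)·(26.1/1744.267) ≈ -0.07.
|E_p| < 1: demand is inelastic.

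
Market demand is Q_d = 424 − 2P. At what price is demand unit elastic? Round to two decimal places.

106.00

For linear demand Q_d = a − bP, E = −bP/(a − bP). |E| = 1 ⇒ bP = a − bP ⇒ P = a/(2b).
P = 424/(2·2) = 106.00.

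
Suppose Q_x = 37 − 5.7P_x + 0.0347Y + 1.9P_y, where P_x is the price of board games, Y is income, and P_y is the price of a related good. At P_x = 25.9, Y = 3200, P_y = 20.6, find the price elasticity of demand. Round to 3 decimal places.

-3.733

First evaluate Q_x: 37 − 5.7(25.9) + 0.0347(3200) + 1.9(20.6) = 37 − 147.63 + 111.04 + 39.14 = 39.55.
∂Q_x/∂P_x = −5.7, so E_p = (−5.7)·(25.9/39.55) ≈ -3.733.
|E_p| > 1: demand is elastic.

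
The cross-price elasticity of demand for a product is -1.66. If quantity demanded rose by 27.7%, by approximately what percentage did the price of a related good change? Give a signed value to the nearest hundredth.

%ΔQ ≈ E × %ΔP_y ⇒ %ΔP_y = %ΔQ / E = (27.7%)/(-1.66) ≈ -16.69%.

-16.69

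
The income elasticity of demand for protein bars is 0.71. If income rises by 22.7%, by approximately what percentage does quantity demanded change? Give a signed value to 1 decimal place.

16.1

%ΔQ ≈ E × %ΔI = (0.71) × (22.7%) ≈ 16.1%.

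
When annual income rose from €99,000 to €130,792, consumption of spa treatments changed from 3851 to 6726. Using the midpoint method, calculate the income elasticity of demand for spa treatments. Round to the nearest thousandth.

%ΔQ = (6726 − 3851)/[(3851+6726)/2] = 2875/5288.5 ≈ 0.5436.
%ΔY = (130,792 − 99,000)/[(99,000+130,792)/2] = 31792/114896 ≈ 0.2767.
E_I = %ΔQ/%ΔY ≈ 1.965.
E_I > 1: normal good (luxury).

1.965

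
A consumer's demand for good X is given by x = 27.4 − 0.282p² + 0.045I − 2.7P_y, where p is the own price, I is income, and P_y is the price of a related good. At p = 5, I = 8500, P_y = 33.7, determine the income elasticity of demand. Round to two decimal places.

Evaluating quantity at (p, I, P_y) gives x = 27.4 − 0.282(5)² + 0.045(8500) − 2.7(33.7) = 27.4 − 7.05 + 382.5 − 90.99 = 311.86.
∂x/∂I = +0.045, so E_I = 0.045·(8500/311.86) ≈ 1.23.
E_I > 1: normal good (luxury).

1.23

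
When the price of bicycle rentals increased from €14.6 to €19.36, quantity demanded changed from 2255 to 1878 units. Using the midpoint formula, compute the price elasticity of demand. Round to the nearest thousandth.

-0.651

%ΔQ = (1878 − 2255)/[(2255 + 1878)/2] = -377/2066.5 ≈ -0.1824.
%ΔP = (19.36 − 14.6)/[(14.6 + 19.36)/2] = 4.76/16.98 ≈ 0.2803.
Arc elasticity E = %ΔQ/%ΔP ≈ -0.1824/0.2803 ≈ -0.651.
|E| < 1: demand is inelastic over this range.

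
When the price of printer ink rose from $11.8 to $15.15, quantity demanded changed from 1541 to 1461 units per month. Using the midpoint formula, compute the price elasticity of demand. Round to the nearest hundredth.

-0.21

%ΔQ = (1461 − 1541)/[(1541 + 1461)/2] = -80/1501 ≈ -0.0533.
%ΔP = (15.15 − 11.8)/[(11.8 + 15.15)/2] = 3.35/13.475 ≈ 0.2486.
Arc elasticity E = %ΔQ/%ΔP ≈ -0.0533/0.2486 ≈ -0.21.
|E| < 1: demand is inelastic over this range.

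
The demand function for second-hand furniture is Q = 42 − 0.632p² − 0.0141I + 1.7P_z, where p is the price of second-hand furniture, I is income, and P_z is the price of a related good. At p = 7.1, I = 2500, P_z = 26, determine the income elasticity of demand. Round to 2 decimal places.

-1.85

First evaluate Q: 42 − 0.632(7.1)² − 0.0141(2500) + 1.7(26) = 42 − 31.8591 − 35.25 + 44.2 = 19.0909.
∂Q/∂I = −0.0141, so E_I = -0.0141·(2500/19.0909) ≈ -1.85.
E_I < 0: inferior good.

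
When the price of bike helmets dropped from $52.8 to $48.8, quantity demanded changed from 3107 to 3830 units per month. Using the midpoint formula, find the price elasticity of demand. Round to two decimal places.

-2.65

%ΔQ = (3830 − 3107)/[(3107 + 3830)/2] = 723/3468.5 ≈ 0.2084.
%Δp = (48.8 − 52.8)/[(52.8 + 48.8)/2] = -4/50.8 ≈ -0.0787.
Arc elasticity E = %ΔQ/%Δp ≈ 0.2084/-0.0787 ≈ -2.65.
|E| > 1: demand is elastic over this range.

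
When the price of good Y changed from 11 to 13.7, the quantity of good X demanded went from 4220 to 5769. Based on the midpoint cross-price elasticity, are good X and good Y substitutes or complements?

substitutes

%ΔQ_x = (5769 − 4220)/[(4220+5769)/2] = 1549/4994.5 ≈ 0.3101.
%ΔP_y = (13.7 − 11)/[(11+13.7)/2] ≈ 0.2186.
E_xy = 0.3101/0.2186 ≈ 1.419.
E_xy > 0, so the goods are substitutes.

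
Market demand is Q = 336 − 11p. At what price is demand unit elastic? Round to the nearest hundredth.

15.27

For linear demand Q = a − bp, E = −bp/(a − bp). |E| = 1 ⇒ bp = a − bp ⇒ p = a/(2b).
p = 336/(2·11) ≈ 15.27.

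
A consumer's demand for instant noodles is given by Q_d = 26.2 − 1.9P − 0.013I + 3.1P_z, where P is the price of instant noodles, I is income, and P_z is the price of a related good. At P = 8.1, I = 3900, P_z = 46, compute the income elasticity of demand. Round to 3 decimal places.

-0.494

Evaluating quantity at (P, I, P_z) gives Q_d = 26.2 − 1.9(8.1) − 0.013(3900) + 3.1(46) = 26.2 − 15.39 − 50.7 + 142.6 = 102.71.
∂Q_d/∂I = −0.013, so E_I = -0.013·(3900/102.71) ≈ -0.494.
E_I < 0: inferior good.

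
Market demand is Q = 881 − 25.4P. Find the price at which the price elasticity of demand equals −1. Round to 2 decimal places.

For linear demand Q = a − bP, E = −bP/(a − bP). |E| = 1 ⇒ bP = a − bP ⇒ P = a/(2b).
P = 881/(2·25.4) ≈ 17.34.

17.34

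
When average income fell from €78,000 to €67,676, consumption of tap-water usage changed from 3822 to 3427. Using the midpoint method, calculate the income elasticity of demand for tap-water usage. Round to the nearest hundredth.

0.77

%ΔQ = (3427 − 3822)/[(3822+3427)/2] = -395/3624.5 ≈ -0.1090.
%ΔY = (67,676 − 78,000)/[(78,000+67,676)/2] = -10324/72838 ≈ -0.1417.
E_I = %ΔQ/%ΔY ≈ 0.77.
E_I ∈ (0,1): normal good (necessity).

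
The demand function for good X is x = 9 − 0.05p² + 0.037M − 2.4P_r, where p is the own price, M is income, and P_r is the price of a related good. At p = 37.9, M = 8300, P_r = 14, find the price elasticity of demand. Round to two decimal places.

Substituting, x = 9 − 0.05(37.9)² + 0.037(8300) − 2.4(14) = 9 − 71.8205 + 307.1 − 33.6 = 210.6795.
∂x/∂p = −2·0.05·p = -3.79, so E_p = -3.79·(37.9/210.6795) ≈ -0.68.
|E_p| < 1: demand is inelastic.

-0.68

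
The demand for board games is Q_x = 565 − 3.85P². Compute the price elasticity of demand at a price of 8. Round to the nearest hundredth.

At P = 8, Q_x = 318.6.
dQ_x/dP = −2·3.85·P = −61.6.
Point elasticity E = (dQ_x/dP)·(P/Q_x) = -61.6 × 8/318.6 ≈ -1.55.
|E| > 1, so demand is elastic at this price.

-1.55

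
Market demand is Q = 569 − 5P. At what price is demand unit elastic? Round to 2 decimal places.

56.90

For linear demand Q = a − bP, E = −bP/(a − bP). |E| = 1 ⇒ bP = a − bP ⇒ P = a/(2b).
P = 569/(2·5) = 56.90.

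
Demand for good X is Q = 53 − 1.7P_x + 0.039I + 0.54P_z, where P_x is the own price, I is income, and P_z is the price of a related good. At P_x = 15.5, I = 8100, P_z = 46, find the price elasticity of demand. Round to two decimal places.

-0.07

Q = 53 − 1.7(15.5) + 0.039(8100) + 0.54(46) = 53 − 26.35 + 315.9 + 24.84 = 367.39.
∂Q/∂P_x = −1.7, so E_p = (−1.7)·(15.5/367.39) ≈ -0.07.
|E_p| < 1: demand is inelastic.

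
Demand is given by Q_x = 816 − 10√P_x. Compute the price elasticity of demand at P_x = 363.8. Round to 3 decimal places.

-0.153

At P_x = 363.8, Q_x = 625.2646.
dQ_x/dP_x = −10/(2√P_x) = −10/(2·19.0735).
Point elasticity E = (dQ_x/dP_x)·(P_x/Q_x) = -0.2621 × 363.8/625.2646 ≈ -0.153.
|E| < 1, so demand is inelastic at this price.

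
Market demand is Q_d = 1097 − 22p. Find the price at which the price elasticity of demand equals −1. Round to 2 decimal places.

For linear demand Q_d = a − bp, E = −bp/(a − bp). |E| = 1 ⇒ bp = a − bp ⇒ p = a/(2b).
p = 1097/(2·22) ≈ 24.93.

24.93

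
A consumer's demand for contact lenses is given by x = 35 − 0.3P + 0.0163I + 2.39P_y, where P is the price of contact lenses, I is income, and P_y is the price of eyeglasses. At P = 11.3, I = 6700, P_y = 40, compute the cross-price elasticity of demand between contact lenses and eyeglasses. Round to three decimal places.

First evaluate x: 35 − 0.3(11.3) + 0.0163(6700) + 2.39(40) = 35 − 3.39 + 109.21 + 95.6 = 236.42.
∂x/∂P_y = +2.39, so E_xy = 2.39·(40/236.42) ≈ 0.404.
E_xy > 0: the goods are substitutes.

0.404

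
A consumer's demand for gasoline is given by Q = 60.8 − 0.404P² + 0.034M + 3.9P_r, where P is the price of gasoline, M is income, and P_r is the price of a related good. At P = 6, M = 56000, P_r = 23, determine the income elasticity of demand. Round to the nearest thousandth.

0.933

First evaluate Q: 60.8 − 0.404(6)² + 0.034(56000) + 3.9(23) = 60.8 − 14.544 + 1904 + 89.7 = 2039.956.
∂Q/∂M = +0.034, so E_I = 0.034·(56000/2039.956) ≈ 0.933.
E_I ∈ (0,1): normal good (necessity).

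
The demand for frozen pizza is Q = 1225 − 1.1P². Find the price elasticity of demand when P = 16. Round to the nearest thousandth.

At P = 16, Q = 943.4.
dQ/dP = −2·1.1·P = −35.2.
Point elasticity E = (dQ/dP)·(P/Q) = -35.2 × 16/943.4 ≈ -0.597.
|E| < 1, so demand is inelastic at this price.

-0.597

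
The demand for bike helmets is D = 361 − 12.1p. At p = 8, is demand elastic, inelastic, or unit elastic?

At p = 8, D = 264.2.
dD/dp = −12.1.
Point elasticity E = (dD/dp)·(p/D) = -12.1 × 8/264.2 ≈ -0.366.
|E| ≈ 0.366 < 1, so demand is inelastic.

inelastic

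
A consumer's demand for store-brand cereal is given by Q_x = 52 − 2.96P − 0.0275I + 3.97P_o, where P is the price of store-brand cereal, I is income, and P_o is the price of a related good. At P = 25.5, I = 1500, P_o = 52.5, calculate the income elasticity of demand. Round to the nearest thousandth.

First evaluate Q_x: 52 − 2.96(25.5) − 0.0275(1500) + 3.97(52.5) = 52 − 75.48 − 41.25 + 208.425 = 143.695.
∂Q_x/∂I = −0.0275, so E_I = -0.0275·(1500/143.695) ≈ -0.287.
E_I < 0: inferior good.

-0.287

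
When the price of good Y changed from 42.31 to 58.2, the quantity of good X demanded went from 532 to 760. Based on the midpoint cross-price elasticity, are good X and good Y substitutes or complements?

substitutes

%ΔQ_x = (760 − 532)/[(532+760)/2] = 228/646 ≈ 0.3529.
%ΔP_y = (58.2 − 42.31)/[(42.31+58.2)/2] ≈ 0.3162.
E_xy = 0.3529/0.3162 ≈ 1.116.
E_xy > 0, so the goods are substitutes.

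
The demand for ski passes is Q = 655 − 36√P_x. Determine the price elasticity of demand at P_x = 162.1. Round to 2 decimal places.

-1.17

At P_x = 162.1, Q = 196.6534.
dQ/dP_x = −36/(2√P_x) = −36/(2·12.7318).
Point elasticity E = (dQ/dP_x)·(P_x/Q) = -1.4138 × 162.1/196.6534 ≈ -1.17.
|E| > 1, so demand is elastic at this price.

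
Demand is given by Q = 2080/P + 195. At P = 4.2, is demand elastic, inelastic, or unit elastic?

inelastic

At P = 4.2, Q = 690.2381.
dQ/dP = −2080/P² = −117.9138.
Point elasticity E = (dQ/dP)·(P/Q) = -117.9138 × 4.2/690.2381 ≈ -0.717.
|E| ≈ 0.717 < 1, so demand is inelastic.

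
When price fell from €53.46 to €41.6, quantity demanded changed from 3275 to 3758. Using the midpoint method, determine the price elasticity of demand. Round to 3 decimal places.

-0.550

%Δq = (3758 − 3275)/[(3275 + 3758)/2] = 483/3516.5 ≈ 0.1374.
%ΔP = (41.6 − 53.46)/[(53.46 + 41.6)/2] = -11.86/47.53 ≈ -0.2495.
Arc elasticity E = %Δq/%ΔP ≈ 0.1374/-0.2495 ≈ -0.550.
|E| < 1: demand is inelastic over this range.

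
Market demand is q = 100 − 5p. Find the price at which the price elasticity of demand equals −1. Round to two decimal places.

10.00

For linear demand q = a − bp, E = −bp/(a − bp). |E| = 1 ⇒ bp = a − bp ⇒ p = a/(2b).
p = 100/(2·5) = 10.00.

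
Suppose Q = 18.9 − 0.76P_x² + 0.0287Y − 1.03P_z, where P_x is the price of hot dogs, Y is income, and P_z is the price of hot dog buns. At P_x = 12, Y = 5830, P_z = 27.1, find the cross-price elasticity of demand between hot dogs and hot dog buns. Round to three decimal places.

-0.571

Substituting, Q = 18.9 − 0.76(12)² + 0.0287(5830) − 1.03(27.1) = 18.9 − 109.44 + 167.321 − 27.913 = 48.868.
∂Q/∂P_z = −1.03, so E_xy = -1.03·(27.1/48.868) ≈ -0.571.
E_xy < 0: the goods are complements.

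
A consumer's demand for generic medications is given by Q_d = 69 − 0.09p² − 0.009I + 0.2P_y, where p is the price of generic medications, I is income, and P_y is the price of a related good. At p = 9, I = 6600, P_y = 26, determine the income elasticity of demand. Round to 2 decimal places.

At the given point, Q_d = 69 − 0.09(9)² − 0.009(6600) + 0.2(26) = 69 − 7.29 − 59.4 + 5.2 = 7.51.
∂Q_d/∂I = −0.009, so E_I = -0.009·(6600/7.51) ≈ -7.91.
E_I < 0: inferior good.

-7.91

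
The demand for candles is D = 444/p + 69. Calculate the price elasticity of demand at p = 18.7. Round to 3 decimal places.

At p = 18.7, D = 92.7433.
dD/dp = −444/p² = −1.2697.
Point elasticity E = (dD/dp)·(p/D) = -1.2697 × 18.7/92.7433 ≈ -0.256.
|E| < 1, so demand is inelastic at this price.

-0.256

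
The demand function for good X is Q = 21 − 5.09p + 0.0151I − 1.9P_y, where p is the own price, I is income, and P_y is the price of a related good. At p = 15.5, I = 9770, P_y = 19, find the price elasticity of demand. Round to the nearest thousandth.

-1.474

Evaluating quantity at (p, I, P_y) gives Q = 21 − 5.09(15.5) + 0.0151(9770) − 1.9(19) = 21 − 78.895 + 147.527 − 36.1 = 53.532.
∂Q/∂p = −5.09, so E_p = (−5.09)·(15.5/53.532) ≈ -1.474.
|E_p| > 1: demand is elastic.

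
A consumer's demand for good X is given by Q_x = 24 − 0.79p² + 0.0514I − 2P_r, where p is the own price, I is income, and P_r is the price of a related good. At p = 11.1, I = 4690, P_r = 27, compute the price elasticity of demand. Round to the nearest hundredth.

-1.71

Q_x = 24 − 0.79(11.1)² + 0.0514(4690) − 2(27) = 24 − 97.3359 + 241.066 − 54 = 113.7301.
∂Q_x/∂p = −2·0.79·p = -17.538, so E_p = -17.538·(11.1/113.7301) ≈ -1.71.
|E_p| > 1: demand is elastic.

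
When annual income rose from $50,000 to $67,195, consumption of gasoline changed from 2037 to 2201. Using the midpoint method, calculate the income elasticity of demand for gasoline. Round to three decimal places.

%ΔQ = (2201 − 2037)/[(2037+2201)/2] = 164/2119 ≈ 0.0774.
%ΔI = (67,195 − 50,000)/[(50,000+67,195)/2] = 17195/58597.5 ≈ 0.2934.
E_I = %ΔQ/%ΔI ≈ 0.264.
E_I ∈ (0,1): normal good (necessity).

0.264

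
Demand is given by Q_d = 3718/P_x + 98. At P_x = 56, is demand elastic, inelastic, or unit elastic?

At P_x = 56, Q_d = 164.3929.
dQ_d/dP_x = −3718/P_x² = −1.1856.
Point elasticity E = (dQ_d/dP_x)·(P_x/Q_d) = -1.1856 × 56/164.3929 ≈ -0.404.
|E| ≈ 0.404 < 1, so demand is inelastic.

inelastic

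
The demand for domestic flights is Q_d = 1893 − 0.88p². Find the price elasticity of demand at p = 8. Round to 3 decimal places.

At p = 8, Q_d = 1836.68.
dQ_d/dp = −2·0.88·p = −14.08.
Point elasticity E = (dQ_d/dp)·(p/Q_d) = -14.08 × 8/1836.68 ≈ -0.061.
|E| < 1, so demand is inelastic at this price.

-0.061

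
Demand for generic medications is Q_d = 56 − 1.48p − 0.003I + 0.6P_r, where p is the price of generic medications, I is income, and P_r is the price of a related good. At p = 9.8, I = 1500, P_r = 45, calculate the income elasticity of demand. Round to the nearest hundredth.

-0.07

At the given point, Q_d = 56 − 1.48(9.8) − 0.003(1500) + 0.6(45) = 56 − 14.504 − 4.5 + 27 = 63.996.
∂Q_d/∂I = −0.003, so E_I = -0.003·(1500/63.996) ≈ -0.07.
E_I < 0: inferior good.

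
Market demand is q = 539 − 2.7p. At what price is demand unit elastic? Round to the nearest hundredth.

For linear demand q = a − bp, E = −bp/(a − bp). |E| = 1 ⇒ bp = a − bp ⇒ p = a/(2b).
p = 539/(2·2.7) ≈ 99.81.

99.81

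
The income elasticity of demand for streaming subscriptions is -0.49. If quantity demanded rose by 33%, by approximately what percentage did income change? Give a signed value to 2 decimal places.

-67.35

%ΔQ ≈ E × %ΔI ⇒ %ΔI = %ΔQ / E = (33%)/(-0.49) ≈ -67.35%.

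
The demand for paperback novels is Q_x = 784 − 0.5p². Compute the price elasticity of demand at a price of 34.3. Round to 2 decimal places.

At p = 34.3, Q_x = 195.755.
dQ_x/dp = −2·0.5·p = −34.3.
Point elasticity E = (dQ_x/dp)·(p/Q_x) = -34.3 × 34.3/195.755 ≈ -6.01.
|E| > 1, so demand is elastic at this price.

-6.01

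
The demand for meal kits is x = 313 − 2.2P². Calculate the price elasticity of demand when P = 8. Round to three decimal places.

-1.635

At P = 8, x = 172.2.
dx/dP = −2·2.2·P = −35.2.
Point elasticity E = (dx/dP)·(P/x) = -35.2 × 8/172.2 ≈ -1.635.
|E| > 1, so demand is elastic at this price.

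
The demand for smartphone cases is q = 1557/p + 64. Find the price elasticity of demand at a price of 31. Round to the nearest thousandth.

-0.440

At p = 31, q = 114.2258.
dq/dp = −1557/p² = −1.6202.
Point elasticity E = (dq/dp)·(p/q) = -1.6202 × 31/114.2258 ≈ -0.440.
|E| < 1, so demand is inelastic at this price.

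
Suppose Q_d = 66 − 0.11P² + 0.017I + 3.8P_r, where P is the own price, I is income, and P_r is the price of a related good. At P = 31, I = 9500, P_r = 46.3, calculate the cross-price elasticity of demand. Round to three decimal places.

Q_d = 66 − 0.11(31)² + 0.017(9500) + 3.8(46.3) = 66 − 105.71 + 161.5 + 175.94 = 297.73.
∂Q_d/∂P_r = +3.8, so E_xy = 3.8·(46.3/297.73) ≈ 0.591.
E_xy > 0: the goods are substitutes.

0.591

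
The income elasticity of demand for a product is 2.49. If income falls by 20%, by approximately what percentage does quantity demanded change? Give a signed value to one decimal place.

%ΔQ ≈ E × %ΔI = (2.49) × (-20%) = -49.8%.

-49.8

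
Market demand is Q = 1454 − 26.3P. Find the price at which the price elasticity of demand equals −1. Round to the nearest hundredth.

For linear demand Q = a − bP, E = −bP/(a − bP). |E| = 1 ⇒ bP = a − bP ⇒ P = a/(2b).
P = 1454/(2·26.3) ≈ 27.64.

27.64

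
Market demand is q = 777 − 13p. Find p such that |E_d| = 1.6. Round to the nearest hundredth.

Set −bp/(a − bp) = −1.6 ⇒ bp = 1.6(a − bp) ⇒ bp(1+1.6) = 1.6·a.
p = 1.6·777/(13·2.6) ≈ 36.78.

36.78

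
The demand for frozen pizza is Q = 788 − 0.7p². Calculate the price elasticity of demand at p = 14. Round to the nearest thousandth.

At p = 14, Q = 650.8.
dQ/dp = −2·0.7·p = −19.6.
Point elasticity E = (dQ/dp)·(p/Q) = -19.6 × 14/650.8 ≈ -0.422.
|E| < 1, so demand is inelastic at this price.

-0.422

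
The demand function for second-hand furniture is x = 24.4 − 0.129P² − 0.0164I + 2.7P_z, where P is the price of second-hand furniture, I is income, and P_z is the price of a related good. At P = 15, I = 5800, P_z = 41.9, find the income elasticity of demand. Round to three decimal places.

-7.106

Substituting, x = 24.4 − 0.129(15)² − 0.0164(5800) + 2.7(41.9) = 24.4 − 29.025 − 95.12 + 113.13 = 13.385.
∂x/∂I = −0.0164, so E_I = -0.0164·(5800/13.385) ≈ -7.106.
E_I < 0: inferior good.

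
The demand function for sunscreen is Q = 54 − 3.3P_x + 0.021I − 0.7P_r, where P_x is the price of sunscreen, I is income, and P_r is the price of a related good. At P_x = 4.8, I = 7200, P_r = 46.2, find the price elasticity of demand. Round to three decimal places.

At the given point, Q = 54 − 3.3(4.8) + 0.021(7200) − 0.7(46.2) = 54 − 15.84 + 151.2 − 32.34 = 157.02.
∂Q/∂P_x = −3.3, so E_p = (−3.3)·(4.8/157.02) ≈ -0.101.
|E_p| < 1: demand is inelastic.

-0.101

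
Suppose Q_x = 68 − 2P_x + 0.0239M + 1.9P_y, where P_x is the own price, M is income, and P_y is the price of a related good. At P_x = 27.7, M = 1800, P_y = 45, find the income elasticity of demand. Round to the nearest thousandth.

0.305

First evaluate Q_x: 68 − 2(27.7) + 0.0239(1800) + 1.9(45) = 68 − 55.4 + 43.02 + 85.5 = 141.12.
∂Q_x/∂M = +0.0239, so E_I = 0.0239·(1800/141.12) ≈ 0.305.
E_I ∈ (0,1): normal good (necessity).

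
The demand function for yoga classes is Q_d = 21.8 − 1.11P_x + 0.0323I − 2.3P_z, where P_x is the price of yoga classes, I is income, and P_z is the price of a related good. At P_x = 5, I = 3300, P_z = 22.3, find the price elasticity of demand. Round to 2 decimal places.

-0.08

Evaluating quantity at (P_x, I, P_z) gives Q_d = 21.8 − 1.11(5) + 0.0323(3300) − 2.3(22.3) = 21.8 − 5.55 + 106.59 − 51.29 = 71.55.
∂Q_d/∂P_x = −1.11, so E_p = (−1.11)·(5/71.55) ≈ -0.08.
|E_p| < 1: demand is inelastic.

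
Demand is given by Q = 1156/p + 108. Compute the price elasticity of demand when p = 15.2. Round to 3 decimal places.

-0.413

At p = 15.2, Q = 184.0526.
dQ/dp = −1156/p² = −5.0035.
Point elasticity E = (dQ/dp)·(p/Q) = -5.0035 × 15.2/184.0526 ≈ -0.413.
|E| < 1, so demand is inelastic at this price.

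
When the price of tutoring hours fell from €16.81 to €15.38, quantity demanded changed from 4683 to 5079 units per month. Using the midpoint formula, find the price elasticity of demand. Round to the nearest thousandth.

-0.913

%Δq = (5079 − 4683)/[(4683 + 5079)/2] = 396/4881 ≈ 0.0811.
%ΔP = (15.38 − 16.81)/[(16.81 + 15.38)/2] = -1.43/16.095 ≈ -0.0888.
Arc elasticity E = %Δq/%ΔP ≈ 0.0811/-0.0888 ≈ -0.913.
|E| < 1: demand is inelastic over this range.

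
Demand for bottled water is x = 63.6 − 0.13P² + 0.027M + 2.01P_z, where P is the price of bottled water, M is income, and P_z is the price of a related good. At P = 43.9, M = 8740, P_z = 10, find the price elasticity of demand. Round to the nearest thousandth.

Substituting, x = 63.6 − 0.13(43.9)² + 0.027(8740) + 2.01(10) = 63.6 − 250.5373 + 235.98 + 20.1 = 69.1427.
∂x/∂P = −2·0.13·P = -11.414, so E_p = -11.414·(43.9/69.1427) ≈ -7.247.
|E_p| > 1: demand is elastic.

-7.247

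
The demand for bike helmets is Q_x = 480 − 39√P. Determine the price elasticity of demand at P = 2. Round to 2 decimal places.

At P = 2, Q_x = 424.8457.
dQ_x/dP = −39/(2√P) = −39/(2·1.4142).
Point elasticity E = (dQ_x/dP)·(P/Q_x) = -13.7886 × 2/424.8457 ≈ -0.06.
|E| < 1, so demand is inelastic at this price.

-0.06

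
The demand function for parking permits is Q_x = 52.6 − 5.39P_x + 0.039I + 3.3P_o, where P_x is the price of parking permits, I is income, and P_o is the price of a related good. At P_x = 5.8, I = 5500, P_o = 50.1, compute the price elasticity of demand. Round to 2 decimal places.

First evaluate Q_x: 52.6 − 5.39(5.8) + 0.039(5500) + 3.3(50.1) = 52.6 − 31.262 + 214.5 + 165.33 = 401.168.
∂Q_x/∂P_x = −5.39, so E_p = (−5.39)·(5.8/401.168) ≈ -0.08.
|E_p| < 1: demand is inelastic.

-0.08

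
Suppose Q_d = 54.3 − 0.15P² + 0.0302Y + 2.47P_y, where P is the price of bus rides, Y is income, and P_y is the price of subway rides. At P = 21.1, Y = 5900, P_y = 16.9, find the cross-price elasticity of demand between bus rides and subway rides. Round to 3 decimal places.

0.201

First evaluate Q_d: 54.3 − 0.15(21.1)² + 0.0302(5900) + 2.47(16.9) = 54.3 − 66.7815 + 178.18 + 41.743 = 207.4415.
∂Q_d/∂P_y = +2.47, so E_xy = 2.47·(16.9/207.4415) ≈ 0.201.
E_xy > 0: the goods are substitutes.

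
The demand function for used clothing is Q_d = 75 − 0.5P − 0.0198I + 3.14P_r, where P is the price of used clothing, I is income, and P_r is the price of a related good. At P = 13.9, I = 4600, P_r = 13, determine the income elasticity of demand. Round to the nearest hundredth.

Substituting, Q_d = 75 − 0.5(13.9) − 0.0198(4600) + 3.14(13) = 75 − 6.95 − 91.08 + 40.82 = 17.79.
∂Q_d/∂I = −0.0198, so E_I = -0.0198·(4600/17.79) ≈ -5.12.
E_I < 0: inferior good.

-5.12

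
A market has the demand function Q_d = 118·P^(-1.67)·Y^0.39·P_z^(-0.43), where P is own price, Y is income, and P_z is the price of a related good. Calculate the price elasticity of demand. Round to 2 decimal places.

-1.67

For a Cobb–Douglas (constant-elasticity) form Q_d = A·P^α·…, the elasticity with respect to P equals the exponent α at every point.
Here the exponent on P is -1.67, so the price elasticity of demand is -1.67.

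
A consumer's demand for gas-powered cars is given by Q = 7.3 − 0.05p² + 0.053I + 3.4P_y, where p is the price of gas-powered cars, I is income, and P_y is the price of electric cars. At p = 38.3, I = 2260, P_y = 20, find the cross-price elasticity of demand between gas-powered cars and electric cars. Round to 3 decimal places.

0.559

Evaluating quantity at (p, I, P_y) gives Q = 7.3 − 0.05(38.3)² + 0.053(2260) + 3.4(20) = 7.3 − 73.3445 + 119.78 + 68 = 121.7355.
∂Q/∂P_y = +3.4, so E_xy = 3.4·(20/121.7355) ≈ 0.559.
E_xy > 0: the goods are substitutes.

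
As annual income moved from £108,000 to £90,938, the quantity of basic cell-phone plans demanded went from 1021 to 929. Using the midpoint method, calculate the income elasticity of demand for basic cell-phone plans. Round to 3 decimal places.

%ΔQ = (929 − 1021)/[(1021+929)/2] = -92/975 ≈ -0.0944.
%ΔI = (90,938 − 108,000)/[(108,000+90,938)/2] = -17062/99469 ≈ -0.1715.
E_I = %ΔQ/%ΔI ≈ 0.550.
E_I ∈ (0,1): normal good (necessity).

0.550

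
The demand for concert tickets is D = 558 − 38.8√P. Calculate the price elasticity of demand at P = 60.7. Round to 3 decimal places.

-0.591

At P = 60.7, D = 255.7084.
dD/dP = −38.8/(2√P) = −38.8/(2·7.791).
Point elasticity E = (dD/dP)·(P/D) = -2.49 × 60.7/255.7084 ≈ -0.591.
|E| < 1, so demand is inelastic at this price.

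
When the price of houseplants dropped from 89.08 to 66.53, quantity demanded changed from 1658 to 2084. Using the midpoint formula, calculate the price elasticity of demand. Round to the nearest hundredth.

%Δq = (2084 − 1658)/[(1658 + 2084)/2] = 426/1871 ≈ 0.2277.
%ΔP = (66.53 − 89.08)/[(89.08 + 66.53)/2] = -22.55/77.805 ≈ -0.2898.
Arc elasticity E = %Δq/%ΔP ≈ 0.2277/-0.2898 ≈ -0.79.
|E| < 1: demand is inelastic over this range.

-0.79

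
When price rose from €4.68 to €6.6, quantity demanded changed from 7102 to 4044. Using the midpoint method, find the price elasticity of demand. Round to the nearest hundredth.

-1.61

%ΔQ = (4044 − 7102)/[(7102 + 4044)/2] = -3058/5573 ≈ -0.5487.
%ΔP = (6.6 − 4.68)/[(4.68 + 6.6)/2] = 1.92/5.64 ≈ 0.3404.
Arc elasticity E = %ΔQ/%ΔP ≈ -0.5487/0.3404 ≈ -1.61.
|E| > 1: demand is elastic over this range.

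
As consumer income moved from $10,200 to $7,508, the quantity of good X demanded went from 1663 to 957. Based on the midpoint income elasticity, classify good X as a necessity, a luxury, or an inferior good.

%ΔQ = (957 − 1663)/[(1663+957)/2] = -706/1310 ≈ -0.5389.
%ΔY = (7,508 − 10,200)/[(10,200+7,508)/2] = -2692/8854 ≈ -0.3040.
E_I = %ΔQ/%ΔY ≈ 1.773.
E_I > 1: normal good (luxury).

luxury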